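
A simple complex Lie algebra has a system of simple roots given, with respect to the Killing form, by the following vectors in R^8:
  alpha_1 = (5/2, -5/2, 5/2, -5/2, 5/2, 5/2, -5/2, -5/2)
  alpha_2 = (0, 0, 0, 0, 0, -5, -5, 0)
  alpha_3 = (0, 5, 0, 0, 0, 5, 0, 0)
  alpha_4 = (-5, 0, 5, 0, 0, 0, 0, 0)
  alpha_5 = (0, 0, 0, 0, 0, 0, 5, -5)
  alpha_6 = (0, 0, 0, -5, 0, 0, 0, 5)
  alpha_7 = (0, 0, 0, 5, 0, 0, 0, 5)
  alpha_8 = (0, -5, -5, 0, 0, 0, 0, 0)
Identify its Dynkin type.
Compute the Cartan integers a_ij = 2(alpha_i, alpha_j)/(alpha_j, alpha_j); the resulting 8x8 Cartan matrix is
[[2, 0, 0, 0, 0, 0, -1, 0], [0, 2, -1, 0, -1, 0, 0, 0], [0, -1, 2, 0, 0, 0, 0, -1], [0, 0, 0, 2, 0, 0, 0, -1], [0, -1, 0, 0, 2, -1, -1, 0], [0, 0, 0, 0, -1, 2, 0, 0], [-1, 0, 0, 0, -1, 0, 2, 0], [0, 0, -1, -1, 0, 0, 0, 2]].
All simple roots have the same length, so the diagram is simply laced. The associated Dynkin diagram is a chain of 7 nodes with one extra node attached to the third node from one end (E_8), so the type is E_8.

E_8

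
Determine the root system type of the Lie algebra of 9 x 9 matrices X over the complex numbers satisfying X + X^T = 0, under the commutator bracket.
This is so(9) with 9 odd, which has dimension 9(9-1)/2 = 36 and rank (9-1)/2 = 4. In the classification of classical Lie algebras, the orthogonal algebra so(2n+1) in an odd number of variables has type B_n; here n = 4, so the Dynkin diagram is a chain of 4 nodes with a double edge at one end; the terminal node there is the unique short simple root (B_4). Hence the type is B_4.

B_4 (so(9))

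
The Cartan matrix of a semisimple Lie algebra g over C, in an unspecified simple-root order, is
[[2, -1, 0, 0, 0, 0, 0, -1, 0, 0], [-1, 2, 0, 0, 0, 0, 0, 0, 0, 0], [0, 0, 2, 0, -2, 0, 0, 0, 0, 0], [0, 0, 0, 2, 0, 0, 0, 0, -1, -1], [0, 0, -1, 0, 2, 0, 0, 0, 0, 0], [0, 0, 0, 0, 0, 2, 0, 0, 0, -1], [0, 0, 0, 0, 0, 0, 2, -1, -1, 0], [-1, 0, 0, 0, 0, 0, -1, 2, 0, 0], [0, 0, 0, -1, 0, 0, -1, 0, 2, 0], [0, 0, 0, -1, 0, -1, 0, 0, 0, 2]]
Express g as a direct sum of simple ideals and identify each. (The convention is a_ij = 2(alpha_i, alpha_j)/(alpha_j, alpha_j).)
A_8 (sl(9)) ⊕ B_2 (so(5))

The diagram associated to this matrix has two connected components: the simple roots {alpha_1, alpha_2, alpha_4, alpha_6, alpha_7, alpha_8, alpha_9, alpha_10} form a chain of 8 nodes with single edges (A_8), and {alpha_3, alpha_5} form a chain of 2 nodes with a double edge at one end; the terminal node there is the unique short simple root (B_2). A semisimple Lie algebra decomposes uniquely as the direct sum of simple ideals, one per connected component of its Dynkin diagram, so g ≅ A_8 ⊕ B_2 (dimension 80 + 10 = 90).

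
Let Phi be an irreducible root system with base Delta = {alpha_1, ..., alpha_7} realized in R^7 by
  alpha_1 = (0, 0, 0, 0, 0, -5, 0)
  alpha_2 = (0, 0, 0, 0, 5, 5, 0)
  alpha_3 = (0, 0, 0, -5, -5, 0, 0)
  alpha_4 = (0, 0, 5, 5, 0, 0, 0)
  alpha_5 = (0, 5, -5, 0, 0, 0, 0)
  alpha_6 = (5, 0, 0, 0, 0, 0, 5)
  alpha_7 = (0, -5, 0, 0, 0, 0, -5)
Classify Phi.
Compute the Cartan integers a_ij = 2(alpha_i, alpha_j)/(alpha_j, alpha_j); the resulting 7x7 Cartan matrix is
[[2, -1, 0, 0, 0, 0, 0], [-2, 2, -1, 0, 0, 0, 0], [0, -1, 2, -1, 0, 0, 0], [0, 0, -1, 2, -1, 0, 0], [0, 0, 0, -1, 2, 0, -1], [0, 0, 0, 0, 0, 2, -1], [0, 0, 0, 0, -1, -1, 2]].
The roots have two lengths (squared-length ratio 2:1); the short ones are alpha_{1}. The associated Dynkin diagram is a chain of 7 nodes with a double edge at one end; the terminal node there is the unique short simple root (B_7), so the type is B_7 (the algebra so(15)).

B_7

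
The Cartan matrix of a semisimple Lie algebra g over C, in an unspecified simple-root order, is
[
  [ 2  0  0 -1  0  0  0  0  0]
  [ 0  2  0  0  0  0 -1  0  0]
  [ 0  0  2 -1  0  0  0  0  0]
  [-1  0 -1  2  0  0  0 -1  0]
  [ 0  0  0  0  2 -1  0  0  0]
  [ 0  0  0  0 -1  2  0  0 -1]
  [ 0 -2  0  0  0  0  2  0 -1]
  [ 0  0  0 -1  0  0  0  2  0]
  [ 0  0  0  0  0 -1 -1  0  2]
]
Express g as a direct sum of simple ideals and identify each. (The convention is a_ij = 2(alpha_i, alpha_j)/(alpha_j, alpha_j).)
type B_5 + type D_4

The diagram associated to this matrix has two connected components: the simple roots {alpha_2, alpha_5, alpha_6, alpha_7, alpha_9} form a chain of 5 nodes with a double edge at one end; the terminal node there is the unique short simple root (B_5), and {alpha_1, alpha_3, alpha_4, alpha_8} form a chain of 2 nodes with a fork of two nodes at one end (D_4). A semisimple Lie algebra decomposes uniquely as the direct sum of simple ideals, one per connected component of its Dynkin diagram, so g ≅ B_5 ⊕ D_4 (dimension 55 + 28 = 83).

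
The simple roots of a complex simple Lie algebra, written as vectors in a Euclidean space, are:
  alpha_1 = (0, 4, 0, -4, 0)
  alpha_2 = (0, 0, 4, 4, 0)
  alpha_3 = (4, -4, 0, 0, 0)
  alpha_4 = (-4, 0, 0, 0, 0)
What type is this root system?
Compute the Cartan integers a_ij = 2(alpha_i, alpha_j)/(alpha_j, alpha_j); the resulting 4x4 Cartan matrix is
[[2, -1, -1, 0], [-1, 2, 0, 0], [-1, 0, 2, -2], [0, 0, -1, 2]].
The roots have two lengths (squared-length ratio 2:1); the short ones are alpha_{4}. The associated Dynkin diagram is a chain of 4 nodes with a double edge at one end; the terminal node there is the unique short simple root (B_4), so the type is B_4 (the algebra so(9)).

B4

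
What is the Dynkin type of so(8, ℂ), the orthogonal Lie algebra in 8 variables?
D4

This is so(8) with 8 even, which has dimension 8(8-1)/2 = 28 and rank 8/2 = 4. In the classification of classical Lie algebras, the orthogonal algebra so(2n) in an even number of variables has type D_n; here n = 4, so the Dynkin diagram is a chain of 2 nodes with a fork of two nodes at one end (D_4). Hence the type is D_4.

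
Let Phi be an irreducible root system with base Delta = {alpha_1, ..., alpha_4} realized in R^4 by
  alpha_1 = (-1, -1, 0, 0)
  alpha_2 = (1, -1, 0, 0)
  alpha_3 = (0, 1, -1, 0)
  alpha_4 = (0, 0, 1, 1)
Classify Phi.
Compute the Cartan integers a_ij = 2(alpha_i, alpha_j)/(alpha_j, alpha_j); the resulting 4x4 Cartan matrix is
[[2, 0, -1, 0], [0, 2, -1, 0], [-1, -1, 2, -1], [0, 0, -1, 2]].
All simple roots have the same length, so the diagram is simply laced. The associated Dynkin diagram is a chain of 2 nodes with a fork of two nodes at one end (D_4), so the type is D_4 (the algebra so(8)).

D_4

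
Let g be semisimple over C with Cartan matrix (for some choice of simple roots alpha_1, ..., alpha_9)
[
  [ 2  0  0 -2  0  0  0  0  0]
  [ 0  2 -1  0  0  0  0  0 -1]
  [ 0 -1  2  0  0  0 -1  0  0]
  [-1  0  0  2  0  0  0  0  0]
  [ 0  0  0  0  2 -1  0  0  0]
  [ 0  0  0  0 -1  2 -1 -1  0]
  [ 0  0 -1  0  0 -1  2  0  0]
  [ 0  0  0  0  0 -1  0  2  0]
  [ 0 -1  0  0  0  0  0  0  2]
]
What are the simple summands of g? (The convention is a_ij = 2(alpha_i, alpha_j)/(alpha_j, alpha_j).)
type B_2 ⊕ type D_7

The diagram associated to this matrix has two connected components: the simple roots {alpha_1, alpha_4} form a chain of 2 nodes with a double edge at one end; the terminal node there is the unique short simple root (B_2), and {alpha_2, alpha_3, alpha_5, alpha_6, alpha_7, alpha_8, alpha_9} form a chain of 5 nodes with a fork of two nodes at one end (D_7). A semisimple Lie algebra decomposes uniquely as the direct sum of simple ideals, one per connected component of its Dynkin diagram, so g ≅ B_2 ⊕ D_7 (dimension 10 + 91 = 101).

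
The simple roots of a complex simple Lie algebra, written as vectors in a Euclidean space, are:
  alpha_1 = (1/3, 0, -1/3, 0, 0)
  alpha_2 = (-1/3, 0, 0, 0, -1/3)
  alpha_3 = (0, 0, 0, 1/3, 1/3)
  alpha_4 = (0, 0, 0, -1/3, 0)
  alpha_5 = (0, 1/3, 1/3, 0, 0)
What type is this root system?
Compute the Cartan integers a_ij = 2(alpha_i, alpha_j)/(alpha_j, alpha_j); the resulting 5x5 Cartan matrix is
[[2, -1, 0, 0, -1], [-1, 2, -1, 0, 0], [0, -1, 2, -2, 0], [0, 0, -1, 2, 0], [-1, 0, 0, 0, 2]].
The roots have two lengths (squared-length ratio 2:1); the short ones are alpha_{4}. The associated Dynkin diagram is a chain of 5 nodes with a double edge at one end; the terminal node there is the unique short simple root (B_5), so the type is B_5 (the algebra so(11)).

type B_5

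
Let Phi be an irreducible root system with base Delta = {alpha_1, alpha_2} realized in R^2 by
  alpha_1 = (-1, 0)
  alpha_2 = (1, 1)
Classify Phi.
B_2

Compute the Cartan integers a_ij = 2(alpha_i, alpha_j)/(alpha_j, alpha_j); the resulting 2x2 Cartan matrix is
[[2, -1], [-2, 2]].
The roots have two lengths (squared-length ratio 2:1); the short ones are alpha_{1}. The associated Dynkin diagram is a chain of 2 nodes with a double edge at one end; the terminal node there is the unique short simple root (B_2), so the type is B_2 (the algebra so(5)).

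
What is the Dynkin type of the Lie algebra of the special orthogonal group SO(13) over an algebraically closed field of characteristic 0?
This is so(13) with 13 odd, which has dimension 13(13-1)/2 = 78 and rank (13-1)/2 = 6. In the classification of classical Lie algebras, the orthogonal algebra so(2n+1) in an odd number of variables has type B_n; here n = 6, so the Dynkin diagram is a chain of 6 nodes with a double edge at one end; the terminal node there is the unique short simple root (B_6). Hence the type is B_6.

type B_6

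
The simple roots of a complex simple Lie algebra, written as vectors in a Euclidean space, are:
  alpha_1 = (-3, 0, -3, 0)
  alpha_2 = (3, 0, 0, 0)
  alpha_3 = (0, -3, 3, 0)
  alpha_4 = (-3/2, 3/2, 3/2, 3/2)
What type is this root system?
Compute the Cartan integers a_ij = 2(alpha_i, alpha_j)/(alpha_j, alpha_j); the resulting 4x4 Cartan matrix is
[[2, -2, -1, 0], [-1, 2, 0, -1], [-1, 0, 2, 0], [0, -1, 0, 2]].
The roots have two lengths (squared-length ratio 2:1); the short ones are alpha_{2,4}. The associated Dynkin diagram is a chain of 4 nodes with a double edge between the middle two (F_4), so the type is F_4.

F_4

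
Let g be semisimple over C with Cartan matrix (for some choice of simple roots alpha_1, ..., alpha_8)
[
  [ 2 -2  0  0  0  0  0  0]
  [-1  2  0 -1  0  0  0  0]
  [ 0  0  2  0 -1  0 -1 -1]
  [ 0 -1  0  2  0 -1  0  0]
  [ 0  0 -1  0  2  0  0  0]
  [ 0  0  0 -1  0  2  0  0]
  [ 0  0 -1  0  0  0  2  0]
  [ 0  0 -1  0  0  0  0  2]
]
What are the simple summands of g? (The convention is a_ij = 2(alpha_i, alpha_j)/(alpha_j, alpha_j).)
type C_4 + type D_4

The diagram associated to this matrix has two connected components: the simple roots {alpha_1, alpha_2, alpha_4, alpha_6} form a chain of 4 nodes with a double edge at one end; the terminal node there is the unique long simple root (C_4), and {alpha_3, alpha_5, alpha_7, alpha_8} form a chain of 2 nodes with a fork of two nodes at one end (D_4). A semisimple Lie algebra decomposes uniquely as the direct sum of simple ideals, one per connected component of its Dynkin diagram, so g ≅ C_4 ⊕ D_4 (dimension 36 + 28 = 64).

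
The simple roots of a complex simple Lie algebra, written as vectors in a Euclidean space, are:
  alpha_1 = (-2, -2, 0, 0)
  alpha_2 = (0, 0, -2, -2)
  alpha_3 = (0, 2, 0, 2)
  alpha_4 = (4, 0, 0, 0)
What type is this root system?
Compute the Cartan integers a_ij = 2(alpha_i, alpha_j)/(alpha_j, alpha_j); the resulting 4x4 Cartan matrix is
[[2, 0, -1, -1], [0, 2, -1, 0], [-1, -1, 2, 0], [-2, 0, 0, 2]].
The roots have two lengths (squared-length ratio 2:1); the short ones are alpha_{1,2,3}. The associated Dynkin diagram is a chain of 4 nodes with a double edge at one end; the terminal node there is the unique long simple root (C_4), so the type is C_4 (the algebra sp(8)).

C_4 (sp(8))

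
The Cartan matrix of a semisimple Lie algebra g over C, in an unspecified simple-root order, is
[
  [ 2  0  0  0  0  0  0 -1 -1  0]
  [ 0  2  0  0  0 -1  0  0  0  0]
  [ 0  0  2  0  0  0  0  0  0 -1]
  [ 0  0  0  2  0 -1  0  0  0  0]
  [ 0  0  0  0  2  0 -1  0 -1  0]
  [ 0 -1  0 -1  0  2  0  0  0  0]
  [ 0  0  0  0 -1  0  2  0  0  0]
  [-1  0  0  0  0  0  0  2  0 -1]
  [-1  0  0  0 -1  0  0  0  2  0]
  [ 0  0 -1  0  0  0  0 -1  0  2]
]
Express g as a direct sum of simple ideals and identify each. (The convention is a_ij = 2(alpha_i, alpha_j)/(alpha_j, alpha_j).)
A_3 ⊕ A_7

The diagram associated to this matrix has two connected components: the simple roots {alpha_2, alpha_4, alpha_6} form a chain of 3 nodes with single edges (A_3), and {alpha_1, alpha_3, alpha_5, alpha_7, alpha_8, alpha_9, alpha_10} form a chain of 7 nodes with single edges (A_7). A semisimple Lie algebra decomposes uniquely as the direct sum of simple ideals, one per connected component of its Dynkin diagram, so g ≅ A_3 ⊕ A_7 (dimension 15 + 63 = 78).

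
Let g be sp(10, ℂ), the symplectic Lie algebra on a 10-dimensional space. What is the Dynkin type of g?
This is sp(10), which has dimension 10(10+1)/2 = 55 and rank 10/2 = 5. In the classification of classical Lie algebras, the symplectic algebra sp(2n) has type C_n; here n = 5, so the Dynkin diagram is a chain of 5 nodes with a double edge at one end; the terminal node there is the unique long simple root (C_5). Hence the type is C_5.

C_5 (sp(10))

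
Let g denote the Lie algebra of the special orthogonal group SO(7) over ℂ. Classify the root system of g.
This is so(7) with 7 odd, which has dimension 7(7-1)/2 = 21 and rank (7-1)/2 = 3. In the classification of classical Lie algebras, the orthogonal algebra so(2n+1) in an odd number of variables has type B_n; here n = 3, so the Dynkin diagram is a chain of 3 nodes with a double edge at one end; the terminal node there is the unique short simple root (B_3). Hence the type is B_3.

B_3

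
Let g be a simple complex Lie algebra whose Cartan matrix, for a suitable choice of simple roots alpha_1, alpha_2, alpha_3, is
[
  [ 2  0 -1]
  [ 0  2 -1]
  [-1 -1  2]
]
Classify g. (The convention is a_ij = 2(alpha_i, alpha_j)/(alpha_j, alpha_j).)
A_3 (sl(4))

The matrix has rank 3 with 2's on the diagonal. Reading the off-diagonal entries as Dynkin edges (a single edge where a_ij = a_ji = -1; a double or triple edge where a_ij * a_ji = 2 or 3), the diagram is a chain of 3 nodes with single edges (A_3). One simple-root ordering that puts it in standard form is (alpha_2, alpha_3, alpha_1). So the algebra is type A_3, i.e. sl(4).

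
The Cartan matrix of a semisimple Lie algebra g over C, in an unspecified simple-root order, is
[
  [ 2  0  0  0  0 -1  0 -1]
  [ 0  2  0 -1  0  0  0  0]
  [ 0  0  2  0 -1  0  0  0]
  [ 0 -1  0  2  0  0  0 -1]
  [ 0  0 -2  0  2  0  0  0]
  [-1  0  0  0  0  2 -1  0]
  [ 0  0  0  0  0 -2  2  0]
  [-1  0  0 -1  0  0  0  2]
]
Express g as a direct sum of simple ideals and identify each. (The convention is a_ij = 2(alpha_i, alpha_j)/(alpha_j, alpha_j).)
The diagram associated to this matrix has two connected components: the simple roots {alpha_3, alpha_5} form a chain of 2 nodes with a double edge at one end; the terminal node there is the unique short simple root (B_2), and {alpha_1, alpha_2, alpha_4, alpha_6, alpha_7, alpha_8} form a chain of 6 nodes with a double edge at one end; the terminal node there is the unique long simple root (C_6). A semisimple Lie algebra decomposes uniquely as the direct sum of simple ideals, one per connected component of its Dynkin diagram, so g ≅ B_2 ⊕ C_6 (dimension 10 + 78 = 88).

B_2 + C_6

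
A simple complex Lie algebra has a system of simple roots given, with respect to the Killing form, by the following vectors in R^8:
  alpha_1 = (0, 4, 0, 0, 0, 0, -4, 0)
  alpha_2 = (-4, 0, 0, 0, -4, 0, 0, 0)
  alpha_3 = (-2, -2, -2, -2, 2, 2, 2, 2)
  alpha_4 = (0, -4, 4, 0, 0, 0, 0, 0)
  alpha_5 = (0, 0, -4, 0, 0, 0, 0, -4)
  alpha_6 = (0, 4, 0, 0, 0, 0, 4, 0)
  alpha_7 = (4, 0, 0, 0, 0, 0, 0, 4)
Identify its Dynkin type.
Compute the Cartan integers a_ij = 2(alpha_i, alpha_j)/(alpha_j, alpha_j); the resulting 7x7 Cartan matrix is
[[2, 0, -1, -1, 0, 0, 0], [0, 2, 0, 0, 0, 0, -1], [-1, 0, 2, 0, 0, 0, 0], [-1, 0, 0, 2, -1, -1, 0], [0, 0, 0, -1, 2, 0, -1], [0, 0, 0, -1, 0, 2, 0], [0, -1, 0, 0, -1, 0, 2]].
All simple roots have the same length, so the diagram is simply laced. The associated Dynkin diagram is a chain of 6 nodes with one extra node attached to the third node from one end (E_7), so the type is E_7.

E_7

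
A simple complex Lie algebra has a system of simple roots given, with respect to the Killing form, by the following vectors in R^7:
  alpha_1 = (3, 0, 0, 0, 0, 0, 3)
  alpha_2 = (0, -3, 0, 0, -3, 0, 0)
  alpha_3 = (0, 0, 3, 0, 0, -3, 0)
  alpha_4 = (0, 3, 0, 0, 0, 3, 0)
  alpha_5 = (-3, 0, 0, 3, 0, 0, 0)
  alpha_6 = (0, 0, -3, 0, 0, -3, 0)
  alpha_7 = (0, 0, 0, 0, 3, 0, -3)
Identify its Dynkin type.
D7

Compute the Cartan integers a_ij = 2(alpha_i, alpha_j)/(alpha_j, alpha_j); the resulting 7x7 Cartan matrix is
[[2, 0, 0, 0, -1, 0, -1], [0, 2, 0, -1, 0, 0, -1], [0, 0, 2, -1, 0, 0, 0], [0, -1, -1, 2, 0, -1, 0], [-1, 0, 0, 0, 2, 0, 0], [0, 0, 0, -1, 0, 2, 0], [-1, -1, 0, 0, 0, 0, 2]].
All simple roots have the same length, so the diagram is simply laced. The associated Dynkin diagram is a chain of 5 nodes with a fork of two nodes at one end (D_7), so the type is D_7 (the algebra so(14)).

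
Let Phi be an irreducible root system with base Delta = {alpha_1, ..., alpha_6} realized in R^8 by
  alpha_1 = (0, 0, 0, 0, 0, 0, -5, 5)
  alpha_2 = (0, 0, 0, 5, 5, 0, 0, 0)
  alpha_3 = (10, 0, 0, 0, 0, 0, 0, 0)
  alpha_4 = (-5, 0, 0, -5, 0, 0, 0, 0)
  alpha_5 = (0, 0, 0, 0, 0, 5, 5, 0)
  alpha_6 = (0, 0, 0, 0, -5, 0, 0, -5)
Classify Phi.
Compute the Cartan integers a_ij = 2(alpha_i, alpha_j)/(alpha_j, alpha_j); the resulting 6x6 Cartan matrix is
[[2, 0, 0, 0, -1, -1], [0, 2, 0, -1, 0, -1], [0, 0, 2, -2, 0, 0], [0, -1, -1, 2, 0, 0], [-1, 0, 0, 0, 2, 0], [-1, -1, 0, 0, 0, 2]].
The roots have two lengths (squared-length ratio 2:1); the short ones are alpha_{1,2,4,5,6}. The associated Dynkin diagram is a chain of 6 nodes with a double edge at one end; the terminal node there is the unique long simple root (C_6), so the type is C_6 (the algebra sp(12)).

C6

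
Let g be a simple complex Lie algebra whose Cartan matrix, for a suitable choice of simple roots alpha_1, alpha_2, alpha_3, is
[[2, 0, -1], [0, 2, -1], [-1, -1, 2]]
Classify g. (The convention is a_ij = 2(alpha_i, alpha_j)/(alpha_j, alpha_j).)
A_3

The matrix has rank 3 with 2's on the diagonal. Reading the off-diagonal entries as Dynkin edges (a single edge where a_ij = a_ji = -1; a double or triple edge where a_ij * a_ji = 2 or 3), the diagram is a chain of 3 nodes with single edges (A_3). One simple-root ordering that puts it in standard form is (alpha_2, alpha_3, alpha_1). So the algebra is type A_3, i.e. sl(4).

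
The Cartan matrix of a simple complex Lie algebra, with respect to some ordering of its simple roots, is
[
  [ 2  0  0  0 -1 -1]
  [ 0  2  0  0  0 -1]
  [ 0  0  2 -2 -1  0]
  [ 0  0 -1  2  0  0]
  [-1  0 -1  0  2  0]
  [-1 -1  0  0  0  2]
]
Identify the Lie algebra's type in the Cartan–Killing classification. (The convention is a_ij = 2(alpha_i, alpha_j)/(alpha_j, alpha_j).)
type B_6

The matrix has rank 6 with 2's on the diagonal. Reading the off-diagonal entries as Dynkin edges (a single edge where a_ij = a_ji = -1; a double or triple edge where a_ij * a_ji = 2 or 3), the diagram is a chain of 6 nodes with a double edge at one end; the terminal node there is the unique short simple root (B_6). One simple-root ordering that puts it in standard form is (alpha_2, alpha_6, alpha_1, alpha_5, alpha_3, alpha_4). So the algebra is type B_6, i.e. so(13).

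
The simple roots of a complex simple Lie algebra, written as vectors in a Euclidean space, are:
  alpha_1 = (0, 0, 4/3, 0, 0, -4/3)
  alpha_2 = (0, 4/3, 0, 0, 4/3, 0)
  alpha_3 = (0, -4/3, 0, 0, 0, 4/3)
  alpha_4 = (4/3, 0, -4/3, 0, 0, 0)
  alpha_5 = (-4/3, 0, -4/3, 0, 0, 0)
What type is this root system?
D_5 (so(10))

Compute the Cartan integers a_ij = 2(alpha_i, alpha_j)/(alpha_j, alpha_j); the resulting 5x5 Cartan matrix is
[[2, 0, -1, -1, -1], [0, 2, -1, 0, 0], [-1, -1, 2, 0, 0], [-1, 0, 0, 2, 0], [-1, 0, 0, 0, 2]].
All simple roots have the same length, so the diagram is simply laced. The associated Dynkin diagram is a chain of 3 nodes with a fork of two nodes at one end (D_5), so the type is D_5 (the algebra so(10)).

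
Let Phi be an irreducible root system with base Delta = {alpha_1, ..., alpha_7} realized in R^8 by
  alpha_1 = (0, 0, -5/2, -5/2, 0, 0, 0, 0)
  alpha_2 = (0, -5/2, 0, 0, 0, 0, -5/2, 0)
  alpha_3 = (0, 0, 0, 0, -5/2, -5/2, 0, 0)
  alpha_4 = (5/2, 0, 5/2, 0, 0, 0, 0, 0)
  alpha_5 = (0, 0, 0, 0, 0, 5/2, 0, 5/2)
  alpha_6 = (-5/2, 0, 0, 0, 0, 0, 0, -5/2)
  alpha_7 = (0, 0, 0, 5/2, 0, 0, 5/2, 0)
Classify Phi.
Compute the Cartan integers a_ij = 2(alpha_i, alpha_j)/(alpha_j, alpha_j); the resulting 7x7 Cartan matrix is
[[2, 0, 0, -1, 0, 0, -1], [0, 2, 0, 0, 0, 0, -1], [0, 0, 2, 0, -1, 0, 0], [-1, 0, 0, 2, 0, -1, 0], [0, 0, -1, 0, 2, -1, 0], [0, 0, 0, -1, -1, 2, 0], [-1, -1, 0, 0, 0, 0, 2]].
All simple roots have the same length, so the diagram is simply laced. The associated Dynkin diagram is a chain of 7 nodes with single edges (A_7), so the type is A_7 (the algebra sl(8)).

A_7 (sl(8))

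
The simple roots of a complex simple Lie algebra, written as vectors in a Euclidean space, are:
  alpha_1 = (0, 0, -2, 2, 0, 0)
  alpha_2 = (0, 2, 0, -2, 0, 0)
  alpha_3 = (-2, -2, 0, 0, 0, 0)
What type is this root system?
Compute the Cartan integers a_ij = 2(alpha_i, alpha_j)/(alpha_j, alpha_j); the resulting 3x3 Cartan matrix is
[[2, -1, 0], [-1, 2, -1], [0, -1, 2]].
All simple roots have the same length, so the diagram is simply laced. The associated Dynkin diagram is a chain of 3 nodes with single edges (A_3), so the type is A_3 (the algebra sl(4)).

A_3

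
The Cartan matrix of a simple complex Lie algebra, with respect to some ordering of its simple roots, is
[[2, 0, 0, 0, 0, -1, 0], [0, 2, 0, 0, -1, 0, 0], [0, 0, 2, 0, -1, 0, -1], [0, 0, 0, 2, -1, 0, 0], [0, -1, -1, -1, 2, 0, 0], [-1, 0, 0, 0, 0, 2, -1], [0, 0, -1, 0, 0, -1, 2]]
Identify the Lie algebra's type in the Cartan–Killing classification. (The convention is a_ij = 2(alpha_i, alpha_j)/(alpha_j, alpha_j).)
The matrix has rank 7 with 2's on the diagonal. Reading the off-diagonal entries as Dynkin edges (a single edge where a_ij = a_ji = -1; a double or triple edge where a_ij * a_ji = 2 or 3), the diagram is a chain of 5 nodes with a fork of two nodes at one end (D_7). One simple-root ordering that puts it in standard form is (alpha_1, alpha_6, alpha_7, alpha_3, alpha_5, alpha_4, alpha_2). So the algebra is type D_7, i.e. so(14).

D_7 (so(14))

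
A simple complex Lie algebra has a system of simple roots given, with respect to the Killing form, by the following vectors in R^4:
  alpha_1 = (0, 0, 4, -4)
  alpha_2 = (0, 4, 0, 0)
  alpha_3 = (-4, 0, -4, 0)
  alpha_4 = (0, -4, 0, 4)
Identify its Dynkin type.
B4

Compute the Cartan integers a_ij = 2(alpha_i, alpha_j)/(alpha_j, alpha_j); the resulting 4x4 Cartan matrix is
[[2, 0, -1, -1], [0, 2, 0, -1], [-1, 0, 2, 0], [-1, -2, 0, 2]].
The roots have two lengths (squared-length ratio 2:1); the short ones are alpha_{2}. The associated Dynkin diagram is a chain of 4 nodes with a double edge at one end; the terminal node there is the unique short simple root (B_4), so the type is B_4 (the algebra so(9)).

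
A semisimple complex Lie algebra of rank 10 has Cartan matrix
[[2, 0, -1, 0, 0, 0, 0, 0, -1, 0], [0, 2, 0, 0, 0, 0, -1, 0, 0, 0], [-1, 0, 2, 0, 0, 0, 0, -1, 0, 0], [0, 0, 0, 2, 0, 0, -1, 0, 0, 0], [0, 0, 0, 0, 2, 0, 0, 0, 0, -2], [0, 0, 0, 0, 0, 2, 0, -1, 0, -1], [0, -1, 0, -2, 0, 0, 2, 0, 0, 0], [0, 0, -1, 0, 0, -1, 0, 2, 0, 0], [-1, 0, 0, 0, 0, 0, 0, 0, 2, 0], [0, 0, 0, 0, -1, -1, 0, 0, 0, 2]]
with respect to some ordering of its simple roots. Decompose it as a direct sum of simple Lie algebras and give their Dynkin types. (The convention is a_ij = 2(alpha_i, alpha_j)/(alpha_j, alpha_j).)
The diagram associated to this matrix has two connected components: the simple roots {alpha_2, alpha_4, alpha_7} form a chain of 3 nodes with a double edge at one end; the terminal node there is the unique short simple root (B_3), and {alpha_1, alpha_3, alpha_5, alpha_6, alpha_8, alpha_9, alpha_10} form a chain of 7 nodes with a double edge at one end; the terminal node there is the unique long simple root (C_7). A semisimple Lie algebra decomposes uniquely as the direct sum of simple ideals, one per connected component of its Dynkin diagram, so g ≅ B_3 ⊕ C_7 (dimension 21 + 105 = 126).

B_3 (so(7)) ⊕ C_7 (sp(14))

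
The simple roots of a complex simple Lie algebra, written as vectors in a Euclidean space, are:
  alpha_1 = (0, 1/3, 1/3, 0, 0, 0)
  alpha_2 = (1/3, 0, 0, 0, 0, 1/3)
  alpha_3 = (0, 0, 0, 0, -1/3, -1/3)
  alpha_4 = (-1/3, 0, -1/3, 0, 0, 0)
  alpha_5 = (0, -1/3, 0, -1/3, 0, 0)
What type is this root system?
Compute the Cartan integers a_ij = 2(alpha_i, alpha_j)/(alpha_j, alpha_j); the resulting 5x5 Cartan matrix is
[[2, 0, 0, -1, -1], [0, 2, -1, -1, 0], [0, -1, 2, 0, 0], [-1, -1, 0, 2, 0], [-1, 0, 0, 0, 2]].
All simple roots have the same length, so the diagram is simply laced. The associated Dynkin diagram is a chain of 5 nodes with single edges (A_5), so the type is A_5 (the algebra sl(6)).

A5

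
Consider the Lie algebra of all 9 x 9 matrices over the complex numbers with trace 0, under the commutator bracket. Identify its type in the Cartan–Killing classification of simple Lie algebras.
This is sl(9), which has dimension 9^2 - 1 = 80 and rank 9 - 1 = 8 (a Cartan subalgebra is the diagonal traceless matrices). In the classification of classical Lie algebras, the special linear algebra sl(n+1) has type A_n; here n = 8, so the Dynkin diagram is a chain of 8 nodes with single edges (A_8). Hence the type is A_8.

type A_8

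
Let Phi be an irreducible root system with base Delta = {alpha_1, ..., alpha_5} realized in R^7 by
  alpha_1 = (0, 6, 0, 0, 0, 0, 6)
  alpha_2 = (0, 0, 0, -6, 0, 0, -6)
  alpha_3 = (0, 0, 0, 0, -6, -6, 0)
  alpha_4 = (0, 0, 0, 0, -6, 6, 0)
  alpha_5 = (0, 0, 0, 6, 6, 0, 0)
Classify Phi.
Compute the Cartan integers a_ij = 2(alpha_i, alpha_j)/(alpha_j, alpha_j); the resulting 5x5 Cartan matrix is
[[2, -1, 0, 0, 0], [-1, 2, 0, 0, -1], [0, 0, 2, 0, -1], [0, 0, 0, 2, -1], [0, -1, -1, -1, 2]].
All simple roots have the same length, so the diagram is simply laced. The associated Dynkin diagram is a chain of 3 nodes with a fork of two nodes at one end (D_5), so the type is D_5 (the algebra so(10)).

type D_5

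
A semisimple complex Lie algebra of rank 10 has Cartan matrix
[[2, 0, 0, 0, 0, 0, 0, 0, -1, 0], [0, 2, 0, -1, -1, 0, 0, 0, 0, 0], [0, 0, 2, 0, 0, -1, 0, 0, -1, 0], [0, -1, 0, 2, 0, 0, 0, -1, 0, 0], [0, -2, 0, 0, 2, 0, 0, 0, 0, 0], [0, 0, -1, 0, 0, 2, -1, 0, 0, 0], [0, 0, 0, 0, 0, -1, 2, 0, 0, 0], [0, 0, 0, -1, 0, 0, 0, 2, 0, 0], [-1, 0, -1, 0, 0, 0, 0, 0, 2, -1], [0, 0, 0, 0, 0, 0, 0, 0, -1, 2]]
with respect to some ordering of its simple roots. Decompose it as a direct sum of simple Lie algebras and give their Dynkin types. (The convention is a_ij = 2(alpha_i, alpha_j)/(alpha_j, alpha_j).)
The diagram associated to this matrix has two connected components: the simple roots {alpha_2, alpha_4, alpha_5, alpha_8} form a chain of 4 nodes with a double edge at one end; the terminal node there is the unique long simple root (C_4), and {alpha_1, alpha_3, alpha_6, alpha_7, alpha_9, alpha_10} form a chain of 4 nodes with a fork of two nodes at one end (D_6). A semisimple Lie algebra decomposes uniquely as the direct sum of simple ideals, one per connected component of its Dynkin diagram, so g ≅ C_4 ⊕ D_6 (dimension 36 + 66 = 102).

type C_4 ⊕ type D_6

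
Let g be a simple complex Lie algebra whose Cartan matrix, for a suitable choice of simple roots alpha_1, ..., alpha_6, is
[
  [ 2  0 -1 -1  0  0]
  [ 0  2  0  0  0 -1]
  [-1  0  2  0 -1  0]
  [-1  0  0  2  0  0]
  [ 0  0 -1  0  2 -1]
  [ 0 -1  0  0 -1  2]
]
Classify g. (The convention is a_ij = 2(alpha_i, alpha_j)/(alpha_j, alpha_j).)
The matrix has rank 6 with 2's on the diagonal. Reading the off-diagonal entries as Dynkin edges (a single edge where a_ij = a_ji = -1; a double or triple edge where a_ij * a_ji = 2 or 3), the diagram is a chain of 6 nodes with single edges (A_6). One simple-root ordering that puts it in standard form is (alpha_4, alpha_1, alpha_3, alpha_5, alpha_6, alpha_2). So the algebra is type A_6, i.e. sl(7).

type A_6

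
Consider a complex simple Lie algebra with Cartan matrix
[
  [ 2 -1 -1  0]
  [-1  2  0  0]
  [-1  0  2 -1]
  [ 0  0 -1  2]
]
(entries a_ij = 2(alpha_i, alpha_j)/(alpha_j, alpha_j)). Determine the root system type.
type A_4

The matrix has rank 4 with 2's on the diagonal. Reading the off-diagonal entries as Dynkin edges (a single edge where a_ij = a_ji = -1; a double or triple edge where a_ij * a_ji = 2 or 3), the diagram is a chain of 4 nodes with single edges (A_4). One simple-root ordering that puts it in standard form is (alpha_4, alpha_3, alpha_1, alpha_2). So the algebra is type A_4, i.e. sl(5).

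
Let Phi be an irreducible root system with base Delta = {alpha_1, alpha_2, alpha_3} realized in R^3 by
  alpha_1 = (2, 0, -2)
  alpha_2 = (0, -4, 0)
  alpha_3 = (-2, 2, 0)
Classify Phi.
C3

Compute the Cartan integers a_ij = 2(alpha_i, alpha_j)/(alpha_j, alpha_j); the resulting 3x3 Cartan matrix is
[[2, 0, -1], [0, 2, -2], [-1, -1, 2]].
The roots have two lengths (squared-length ratio 2:1); the short ones are alpha_{1,3}. The associated Dynkin diagram is a chain of 3 nodes with a double edge at one end; the terminal node there is the unique long simple root (C_3), so the type is C_3 (the algebra sp(6)).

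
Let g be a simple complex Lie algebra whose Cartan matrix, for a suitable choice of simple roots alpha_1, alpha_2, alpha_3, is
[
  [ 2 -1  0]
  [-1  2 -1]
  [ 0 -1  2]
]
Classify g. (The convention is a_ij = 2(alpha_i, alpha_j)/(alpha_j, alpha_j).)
The matrix has rank 3 with 2's on the diagonal. Reading the off-diagonal entries as Dynkin edges (a single edge where a_ij = a_ji = -1; a double or triple edge where a_ij * a_ji = 2 or 3), the diagram is a chain of 3 nodes with single edges (A_3). One simple-root ordering that puts it in standard form is (alpha_1, alpha_2, alpha_3). So the algebra is type A_3, i.e. sl(4).

A_3 (sl(4))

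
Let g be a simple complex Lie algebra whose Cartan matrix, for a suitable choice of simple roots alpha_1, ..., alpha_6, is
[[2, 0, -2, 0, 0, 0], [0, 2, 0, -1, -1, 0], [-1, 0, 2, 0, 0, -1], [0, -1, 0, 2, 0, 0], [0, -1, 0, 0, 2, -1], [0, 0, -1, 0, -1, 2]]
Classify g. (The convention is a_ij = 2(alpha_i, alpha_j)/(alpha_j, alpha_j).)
The matrix has rank 6 with 2's on the diagonal. Reading the off-diagonal entries as Dynkin edges (a single edge where a_ij = a_ji = -1; a double or triple edge where a_ij * a_ji = 2 or 3), the diagram is a chain of 6 nodes with a double edge at one end; the terminal node there is the unique long simple root (C_6). One simple-root ordering that puts it in standard form is (alpha_4, alpha_2, alpha_5, alpha_6, alpha_3, alpha_1). So the algebra is type C_6, i.e. sp(12).

C_6 (sp(12))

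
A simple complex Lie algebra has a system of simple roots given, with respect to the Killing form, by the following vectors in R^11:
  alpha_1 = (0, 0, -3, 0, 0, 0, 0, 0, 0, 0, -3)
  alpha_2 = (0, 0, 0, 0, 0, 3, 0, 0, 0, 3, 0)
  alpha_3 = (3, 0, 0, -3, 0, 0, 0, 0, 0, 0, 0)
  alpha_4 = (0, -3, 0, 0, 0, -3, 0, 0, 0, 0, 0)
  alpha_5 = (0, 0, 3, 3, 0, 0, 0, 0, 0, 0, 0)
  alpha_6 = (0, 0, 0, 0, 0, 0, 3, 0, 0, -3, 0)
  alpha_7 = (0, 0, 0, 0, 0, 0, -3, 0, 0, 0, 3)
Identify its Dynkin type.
Compute the Cartan integers a_ij = 2(alpha_i, alpha_j)/(alpha_j, alpha_j); the resulting 7x7 Cartan matrix is
[[2, 0, 0, 0, -1, 0, -1], [0, 2, 0, -1, 0, -1, 0], [0, 0, 2, 0, -1, 0, 0], [0, -1, 0, 2, 0, 0, 0], [-1, 0, -1, 0, 2, 0, 0], [0, -1, 0, 0, 0, 2, -1], [-1, 0, 0, 0, 0, -1, 2]].
All simple roots have the same length, so the diagram is simply laced. The associated Dynkin diagram is a chain of 7 nodes with single edges (A_7), so the type is A_7 (the algebra sl(8)).

A7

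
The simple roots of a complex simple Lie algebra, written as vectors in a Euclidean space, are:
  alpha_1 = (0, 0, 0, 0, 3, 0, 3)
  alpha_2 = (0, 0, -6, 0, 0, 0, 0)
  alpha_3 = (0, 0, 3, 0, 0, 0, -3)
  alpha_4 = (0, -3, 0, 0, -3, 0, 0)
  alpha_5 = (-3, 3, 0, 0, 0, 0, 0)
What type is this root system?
C5

Compute the Cartan integers a_ij = 2(alpha_i, alpha_j)/(alpha_j, alpha_j); the resulting 5x5 Cartan matrix is
[[2, 0, -1, -1, 0], [0, 2, -2, 0, 0], [-1, -1, 2, 0, 0], [-1, 0, 0, 2, -1], [0, 0, 0, -1, 2]].
The roots have two lengths (squared-length ratio 2:1); the short ones are alpha_{1,3,4,5}. The associated Dynkin diagram is a chain of 5 nodes with a double edge at one end; the terminal node there is the unique long simple root (C_5), so the type is C_5 (the algebra sp(10)).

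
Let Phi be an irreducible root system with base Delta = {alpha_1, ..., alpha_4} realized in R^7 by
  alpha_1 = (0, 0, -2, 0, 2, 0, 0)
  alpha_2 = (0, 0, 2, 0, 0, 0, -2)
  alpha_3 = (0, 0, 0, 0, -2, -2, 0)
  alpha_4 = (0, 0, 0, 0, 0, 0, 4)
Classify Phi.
C_4 (sp(8))

Compute the Cartan integers a_ij = 2(alpha_i, alpha_j)/(alpha_j, alpha_j); the resulting 4x4 Cartan matrix is
[[2, -1, -1, 0], [-1, 2, 0, -1], [-1, 0, 2, 0], [0, -2, 0, 2]].
The roots have two lengths (squared-length ratio 2:1); the short ones are alpha_{1,2,3}. The associated Dynkin diagram is a chain of 4 nodes with a double edge at one end; the terminal node there is the unique long simple root (C_4), so the type is C_4 (the algebra sp(8)).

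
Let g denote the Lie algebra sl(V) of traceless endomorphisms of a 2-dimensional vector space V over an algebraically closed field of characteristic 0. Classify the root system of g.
type A_1

This is sl(2), which has dimension 2^2 - 1 = 3 and rank 2 - 1 = 1 (a Cartan subalgebra is the diagonal traceless matrices). In the classification of classical Lie algebras, the special linear algebra sl(n+1) has type A_n; here n = 1, so the Dynkin diagram is a chain of 1 nodes with single edges (A_1). Hence the type is A_1.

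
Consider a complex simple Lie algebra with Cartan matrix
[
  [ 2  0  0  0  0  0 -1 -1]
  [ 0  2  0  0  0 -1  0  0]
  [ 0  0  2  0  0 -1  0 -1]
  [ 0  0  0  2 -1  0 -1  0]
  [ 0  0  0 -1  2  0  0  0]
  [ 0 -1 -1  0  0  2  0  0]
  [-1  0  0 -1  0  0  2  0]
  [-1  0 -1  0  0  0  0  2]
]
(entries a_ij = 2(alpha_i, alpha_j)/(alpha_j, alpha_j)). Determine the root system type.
The matrix has rank 8 with 2's on the diagonal. Reading the off-diagonal entries as Dynkin edges (a single edge where a_ij = a_ji = -1; a double or triple edge where a_ij * a_ji = 2 or 3), the diagram is a chain of 8 nodes with single edges (A_8). One simple-root ordering that puts it in standard form is (alpha_5, alpha_4, alpha_7, alpha_1, alpha_8, alpha_3, alpha_6, alpha_2). So the algebra is type A_8, i.e. sl(9).

type A_8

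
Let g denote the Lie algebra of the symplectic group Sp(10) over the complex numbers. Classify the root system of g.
This is sp(10), which has dimension 10(10+1)/2 = 55 and rank 10/2 = 5. In the classification of classical Lie algebras, the symplectic algebra sp(2n) has type C_n; here n = 5, so the Dynkin diagram is a chain of 5 nodes with a double edge at one end; the terminal node there is the unique long simple root (C_5). Hence the type is C_5.

C_5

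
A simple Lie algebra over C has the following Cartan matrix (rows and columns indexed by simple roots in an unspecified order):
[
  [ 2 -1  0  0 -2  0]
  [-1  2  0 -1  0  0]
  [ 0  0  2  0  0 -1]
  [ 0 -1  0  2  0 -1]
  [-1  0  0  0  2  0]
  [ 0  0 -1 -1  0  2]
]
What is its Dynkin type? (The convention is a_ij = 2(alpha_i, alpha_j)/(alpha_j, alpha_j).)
The matrix has rank 6 with 2's on the diagonal. Reading the off-diagonal entries as Dynkin edges (a single edge where a_ij = a_ji = -1; a double or triple edge where a_ij * a_ji = 2 or 3), the diagram is a chain of 6 nodes with a double edge at one end; the terminal node there is the unique short simple root (B_6). One simple-root ordering that puts it in standard form is (alpha_3, alpha_6, alpha_4, alpha_2, alpha_1, alpha_5). So the algebra is type B_6, i.e. so(13).

B_6 (so(13))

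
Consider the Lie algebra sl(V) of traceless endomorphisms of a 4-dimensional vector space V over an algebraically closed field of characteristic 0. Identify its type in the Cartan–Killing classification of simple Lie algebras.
This is sl(4), which has dimension 4^2 - 1 = 15 and rank 4 - 1 = 3 (a Cartan subalgebra is the diagonal traceless matrices). In the classification of classical Lie algebras, the special linear algebra sl(n+1) has type A_n; here n = 3, so the Dynkin diagram is a chain of 3 nodes with single edges (A_3). Hence the type is A_3.

A_3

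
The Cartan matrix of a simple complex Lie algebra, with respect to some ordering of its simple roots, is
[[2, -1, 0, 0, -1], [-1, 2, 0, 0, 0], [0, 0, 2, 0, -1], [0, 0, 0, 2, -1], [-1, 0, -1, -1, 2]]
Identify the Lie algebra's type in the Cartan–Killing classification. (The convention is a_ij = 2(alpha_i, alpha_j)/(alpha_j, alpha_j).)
The matrix has rank 5 with 2's on the diagonal. Reading the off-diagonal entries as Dynkin edges (a single edge where a_ij = a_ji = -1; a double or triple edge where a_ij * a_ji = 2 or 3), the diagram is a chain of 3 nodes with a fork of two nodes at one end (D_5). One simple-root ordering that puts it in standard form is (alpha_2, alpha_1, alpha_5, alpha_4, alpha_3). So the algebra is type D_5, i.e. so(10).

D_5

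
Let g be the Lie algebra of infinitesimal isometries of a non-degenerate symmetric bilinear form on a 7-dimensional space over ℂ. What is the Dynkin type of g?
type B_3

This is so(7) with 7 odd, which has dimension 7(7-1)/2 = 21 and rank (7-1)/2 = 3. In the classification of classical Lie algebras, the orthogonal algebra so(2n+1) in an odd number of variables has type B_n; here n = 3, so the Dynkin diagram is a chain of 3 nodes with a double edge at one end; the terminal node there is the unique short simple root (B_3). Hence the type is B_3.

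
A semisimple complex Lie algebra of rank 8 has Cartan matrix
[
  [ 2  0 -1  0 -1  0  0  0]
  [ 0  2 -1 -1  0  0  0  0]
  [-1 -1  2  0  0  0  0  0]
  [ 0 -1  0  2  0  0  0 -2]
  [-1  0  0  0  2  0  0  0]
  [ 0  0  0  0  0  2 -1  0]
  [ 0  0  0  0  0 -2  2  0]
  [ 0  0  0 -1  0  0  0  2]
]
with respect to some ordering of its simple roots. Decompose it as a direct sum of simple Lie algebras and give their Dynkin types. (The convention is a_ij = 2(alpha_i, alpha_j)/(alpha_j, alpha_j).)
type B_2 ⊕ type B_6

The diagram associated to this matrix has two connected components: the simple roots {alpha_6, alpha_7} form a chain of 2 nodes with a double edge at one end; the terminal node there is the unique short simple root (B_2), and {alpha_1, alpha_2, alpha_3, alpha_4, alpha_5, alpha_8} form a chain of 6 nodes with a double edge at one end; the terminal node there is the unique short simple root (B_6). A semisimple Lie algebra decomposes uniquely as the direct sum of simple ideals, one per connected component of its Dynkin diagram, so g ≅ B_2 ⊕ B_6 (dimension 10 + 78 = 88).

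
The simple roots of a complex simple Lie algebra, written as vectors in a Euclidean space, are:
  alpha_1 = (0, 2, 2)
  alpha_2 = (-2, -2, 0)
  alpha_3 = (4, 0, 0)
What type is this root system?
Compute the Cartan integers a_ij = 2(alpha_i, alpha_j)/(alpha_j, alpha_j); the resulting 3x3 Cartan matrix is
[[2, -1, 0], [-1, 2, -1], [0, -2, 2]].
The roots have two lengths (squared-length ratio 2:1); the short ones are alpha_{1,2}. The associated Dynkin diagram is a chain of 3 nodes with a double edge at one end; the terminal node there is the unique long simple root (C_3), so the type is C_3 (the algebra sp(6)).

C3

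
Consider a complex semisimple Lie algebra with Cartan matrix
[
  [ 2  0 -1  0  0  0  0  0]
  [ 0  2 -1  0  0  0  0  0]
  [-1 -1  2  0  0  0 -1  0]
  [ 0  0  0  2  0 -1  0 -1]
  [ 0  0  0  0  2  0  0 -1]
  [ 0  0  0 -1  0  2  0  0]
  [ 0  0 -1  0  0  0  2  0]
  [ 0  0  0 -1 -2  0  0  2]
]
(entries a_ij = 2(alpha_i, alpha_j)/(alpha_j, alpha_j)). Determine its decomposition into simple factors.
The diagram associated to this matrix has two connected components: the simple roots {alpha_4, alpha_5, alpha_6, alpha_8} form a chain of 4 nodes with a double edge at one end; the terminal node there is the unique short simple root (B_4), and {alpha_1, alpha_2, alpha_3, alpha_7} form a chain of 2 nodes with a fork of two nodes at one end (D_4). A semisimple Lie algebra decomposes uniquely as the direct sum of simple ideals, one per connected component of its Dynkin diagram, so g ≅ B_4 ⊕ D_4 (dimension 36 + 28 = 64).

B4 ⊕ D4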